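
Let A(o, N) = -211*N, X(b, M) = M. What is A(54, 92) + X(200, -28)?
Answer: -19440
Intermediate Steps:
A(54, 92) + X(200, -28) = -211*92 - 28 = -19412 - 28 = -19440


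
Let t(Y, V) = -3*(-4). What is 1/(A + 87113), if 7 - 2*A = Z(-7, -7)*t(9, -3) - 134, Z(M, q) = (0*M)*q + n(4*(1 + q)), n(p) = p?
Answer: 2/174655 ≈ 1.1451e-5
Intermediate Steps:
Z(M, q) = 4 + 4*q (Z(M, q) = (0*M)*q + 4*(1 + q) = 0*q + (4 + 4*q) = 0 + (4 + 4*q) = 4 + 4*q)
t(Y, V) = 12
A = 429/2 (A = 7/2 - ((4 + 4*(-7))*12 - 134)/2 = 7/2 - ((4 - 28)*12 - 134)/2 = 7/2 - (-24*12 - 134)/2 = 7/2 - (-288 - 134)/2 = 7/2 - ½*(-422) = 7/2 + 211 = 429/2 ≈ 214.50)
1/(A + 87113) = 1/(429/2 + 87113) = 1/(174655/2) = 2/174655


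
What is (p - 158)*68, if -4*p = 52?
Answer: -11628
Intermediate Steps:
p = -13 (p = -1/4*52 = -13)
(p - 158)*68 = (-13 - 158)*68 = -171*68 = -11628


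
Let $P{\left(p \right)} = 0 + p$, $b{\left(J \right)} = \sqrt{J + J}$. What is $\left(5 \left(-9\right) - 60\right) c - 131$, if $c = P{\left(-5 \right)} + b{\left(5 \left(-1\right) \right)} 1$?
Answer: $394 - 105 i \sqrt{10} \approx 394.0 - 332.04 i$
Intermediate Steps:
$b{\left(J \right)} = \sqrt{2} \sqrt{J}$ ($b{\left(J \right)} = \sqrt{2 J} = \sqrt{2} \sqrt{J}$)
$P{\left(p \right)} = p$
$c = -5 + i \sqrt{10}$ ($c = -5 + \sqrt{2} \sqrt{5 \left(-1\right)} 1 = -5 + \sqrt{2} \sqrt{-5} \cdot 1 = -5 + \sqrt{2} i \sqrt{5} \cdot 1 = -5 + i \sqrt{10} \cdot 1 = -5 + i \sqrt{10} \approx -5.0 + 3.1623 i$)
$\left(5 \left(-9\right) - 60\right) c - 131 = \left(5 \left(-9\right) - 60\right) \left(-5 + i \sqrt{10}\right) - 131 = \left(-45 - 60\right) \left(-5 + i \sqrt{10}\right) - 131 = - 105 \left(-5 + i \sqrt{10}\right) - 131 = \left(525 - 105 i \sqrt{10}\right) - 131 = 394 - 105 i \sqrt{10}$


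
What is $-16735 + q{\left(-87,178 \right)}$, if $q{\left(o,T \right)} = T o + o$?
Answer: $-32308$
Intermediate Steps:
$q{\left(o,T \right)} = o + T o$
$-16735 + q{\left(-87,178 \right)} = -16735 - 87 \left(1 + 178\right) = -16735 - 15573 = -32308$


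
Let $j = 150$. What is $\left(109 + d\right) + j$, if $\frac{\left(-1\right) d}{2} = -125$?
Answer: $509$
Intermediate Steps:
$d = 250$ ($d = \left(-2\right) \left(-125\right) = 250$)
$\left(109 + d\right) + j = \left(109 + 250\right) + 150 = 359 + 150 = 509$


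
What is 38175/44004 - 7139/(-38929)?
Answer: 54553307/51910052 ≈ 1.0509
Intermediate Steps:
38175/44004 - 7139/(-38929) = 38175*(1/44004) - 7139*(-1/38929) = 12725/14668 + 649/3539 = 54553307/51910052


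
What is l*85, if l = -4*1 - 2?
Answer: -510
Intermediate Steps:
l = -6 (l = -4 - 2 = -6)
l*85 = -6*85 = -510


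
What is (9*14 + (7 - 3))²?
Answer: 16900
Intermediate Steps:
(9*14 + (7 - 3))² = (126 + 4)² = 130² = 16900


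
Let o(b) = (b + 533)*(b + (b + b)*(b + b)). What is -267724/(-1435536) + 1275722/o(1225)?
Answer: 57442249733/307805834700 ≈ 0.18662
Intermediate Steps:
o(b) = (533 + b)*(b + 4*b²) (o(b) = (533 + b)*(b + (2*b)*(2*b)) = (533 + b)*(b + 4*b²))
-267724/(-1435536) + 1275722/o(1225) = -267724/(-1435536) + 1275722/((1225*(533 + 4*1225² + 2133*1225))) = -267724*(-1/1435536) + 1275722/((1225*(533 + 4*1500625 + 2612925))) = 66931/358884 + 1275722/((1225*(533 + 6002500 + 2612925))) = 66931/358884 + 1275722/((1225*8615958)) = 66931/358884 + 1275722/10554548550 = 66931/358884 + 1275722*(1/10554548550) = 66931/358884 + 311/2573025 = 57442249733/307805834700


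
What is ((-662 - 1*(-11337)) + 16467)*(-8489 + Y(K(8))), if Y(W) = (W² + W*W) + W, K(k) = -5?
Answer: -229187048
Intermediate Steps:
Y(W) = W + 2*W² (Y(W) = (W² + W²) + W = 2*W² + W = W + 2*W²)
((-662 - 1*(-11337)) + 16467)*(-8489 + Y(K(8))) = ((-662 - 1*(-11337)) + 16467)*(-8489 - 5*(1 + 2*(-5))) = ((-662 + 11337) + 16467)*(-8489 - 5*(1 - 10)) = (10675 + 16467)*(-8489 - 5*(-9)) = 27142*(-8489 + 45) = 27142*(-8444) = -229187048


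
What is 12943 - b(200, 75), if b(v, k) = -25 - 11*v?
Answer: 15168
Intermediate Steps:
12943 - b(200, 75) = 12943 - (-25 - 11*200) = 12943 - (-25 - 2200) = 12943 - 1*(-2225) = 12943 + 2225 = 15168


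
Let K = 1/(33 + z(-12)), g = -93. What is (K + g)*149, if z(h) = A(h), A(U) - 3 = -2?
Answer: -470989/34 ≈ -13853.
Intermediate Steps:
A(U) = 1 (A(U) = 3 - 2 = 1)
z(h) = 1
K = 1/34 (K = 1/(33 + 1) = 1/34 ≈ 0.029412)
(K + g)*149 = (1/34 - 93)*149 = -3161/34*149 = -470989/34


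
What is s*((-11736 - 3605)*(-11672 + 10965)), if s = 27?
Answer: 292844349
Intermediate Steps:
s*((-11736 - 3605)*(-11672 + 10965)) = 27*((-11736 - 3605)*(-11672 + 10965)) = 27*(-15341*(-707)) = 27*10846087 = 292844349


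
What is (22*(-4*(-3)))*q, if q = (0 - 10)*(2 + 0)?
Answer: -5280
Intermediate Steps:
q = -20 (q = -10*2 = -20)
(22*(-4*(-3)))*q = (22*(-4*(-3)))*(-20) = (22*12)*(-20) = 264*(-20) = -5280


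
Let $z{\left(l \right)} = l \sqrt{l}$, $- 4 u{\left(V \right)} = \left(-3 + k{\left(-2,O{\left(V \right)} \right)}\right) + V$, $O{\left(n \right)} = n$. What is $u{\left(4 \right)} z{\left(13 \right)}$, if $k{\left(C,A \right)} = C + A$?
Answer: $- \frac{39 \sqrt{13}}{4} \approx -35.154$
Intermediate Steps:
$k{\left(C,A \right)} = A + C$
$u{\left(V \right)} = \frac{5}{4} - \frac{V}{2}$ ($u{\left(V \right)} = - \frac{\left(-3 + \left(V - 2\right)\right) + V}{4} = - \frac{\left(-3 + \left(-2 + V\right)\right) + V}{4} = - \frac{\left(-5 + V\right) + V}{4} = - \frac{-5 + 2 V}{4} = \frac{5}{4} - \frac{V}{2}$)
$z{\left(l \right)} = l^{\frac{3}{2}}$
$u{\left(4 \right)} z{\left(13 \right)} = \left(\frac{5}{4} - 2\right) 13^{\frac{3}{2}} = \left(\frac{5}{4} - 2\right) 13 \sqrt{13} = - \frac{3 \cdot 13 \sqrt{13}}{4} = - \frac{39 \sqrt{13}}{4}$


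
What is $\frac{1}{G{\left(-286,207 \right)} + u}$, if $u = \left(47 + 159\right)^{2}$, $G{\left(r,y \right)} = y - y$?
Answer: $\frac{1}{42436} \approx 2.3565 \cdot 10^{-5}$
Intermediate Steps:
$G{\left(r,y \right)} = 0$
$u = 42436$ ($u = 206^{2} = 42436$)
$\frac{1}{G{\left(-286,207 \right)} + u} = \frac{1}{0 + 42436} = \frac{1}{42436}$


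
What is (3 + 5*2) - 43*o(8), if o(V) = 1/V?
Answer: 61/8 ≈ 7.6250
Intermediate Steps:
(3 + 5*2) - 43*o(8) = (3 + 5*2) - 43/8 = (3 + 10) - 43*⅛ = 13 - 43/8 = 61/8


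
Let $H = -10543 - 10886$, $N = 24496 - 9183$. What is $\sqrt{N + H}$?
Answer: $2 i \sqrt{1529} \approx 78.205 i$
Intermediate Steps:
$N = 15313$ ($N = 24496 - 9183 = 15313$)
$H = -21429$ ($H = -10543 - 10886 = -21429$)
$\sqrt{N + H} = \sqrt{15313 - 21429} = \sqrt{-6116} = 2 i \sqrt{1529}$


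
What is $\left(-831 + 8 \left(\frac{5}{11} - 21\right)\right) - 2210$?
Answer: $- \frac{35259}{11} \approx -3205.4$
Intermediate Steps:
$\left(-831 + 8 \left(\frac{5}{11} - 21\right)\right) - 2210 = \left(-831 + 8 \left(- \frac{226}{11}\right)\right) - 2210 = \left(-831 - \frac{1808}{11}\right) - 2210 = - \frac{10949}{11} - 2210 = - \frac{35259}{11}$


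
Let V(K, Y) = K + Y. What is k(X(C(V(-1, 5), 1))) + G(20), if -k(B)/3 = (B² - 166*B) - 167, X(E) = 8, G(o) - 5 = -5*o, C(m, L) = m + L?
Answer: 4198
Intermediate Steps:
C(m, L) = L + m
G(o) = 5 - 5*o
k(B) = 501 - 3*B² + 498*B (k(B) = -3*((B² - 166*B) - 167) = -3*(-167 + B² - 166*B) = 501 - 3*B² + 498*B)
k(X(C(V(-1, 5), 1))) + G(20) = (501 - 3*8² + 498*8) + (5 - 5*20) = (501 - 3*64 + 3984) + (5 - 100) = (501 - 192 + 3984) - 95 = 4293 - 95 = 4198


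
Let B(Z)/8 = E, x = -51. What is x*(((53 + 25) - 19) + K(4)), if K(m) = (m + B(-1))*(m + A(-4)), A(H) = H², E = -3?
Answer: 17391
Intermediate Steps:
B(Z) = -24 (B(Z) = 8*(-3) = -24)
K(m) = (-24 + m)*(16 + m) (K(m) = (m - 24)*(m + (-4)²) = (-24 + m)*(m + 16) = (-24 + m)*(16 + m))
x*(((53 + 25) - 19) + K(4)) = -51*(((53 + 25) - 19) + (-384 + 4² - 8*4)) = -51*((78 - 19) + (-384 + 16 - 32)) = -51*(59 - 400) = -51*(-341) = 17391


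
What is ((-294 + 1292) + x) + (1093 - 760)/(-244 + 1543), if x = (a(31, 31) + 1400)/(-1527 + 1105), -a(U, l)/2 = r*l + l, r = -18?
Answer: 90672404/91363 ≈ 992.44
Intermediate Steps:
a(U, l) = 34*l (a(U, l) = -2*(-18*l + l) = -(-34)*l = 34*l)
x = -1227/211 (x = (34*31 + 1400)/(-1527 + 1105) = (1054 + 1400)/(-422) = 2454*(-1/422) = -1227/211 ≈ -5.8152)
((-294 + 1292) + x) + (1093 - 760)/(-244 + 1543) = ((-294 + 1292) - 1227/211) + (1093 - 760)/(-244 + 1543) = (998 - 1227/211) + 333/1299 = 209351/211 + 333*(1/1299) = 209351/211 + 111/433 = 90672404/91363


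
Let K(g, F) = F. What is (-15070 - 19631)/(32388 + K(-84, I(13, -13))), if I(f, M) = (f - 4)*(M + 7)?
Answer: -11567/10778 ≈ -1.0732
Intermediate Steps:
I(f, M) = (-4 + f)*(7 + M)
(-15070 - 19631)/(32388 + K(-84, I(13, -13))) = (-15070 - 19631)/(32388 + (-28 - 4*(-13) + 7*13 - 13*13)) = -34701/(32388 + (-28 + 52 + 91 - 169)) = -34701/(32388 - 54) = -34701/32334 = -34701*1/32334 = -11567/10778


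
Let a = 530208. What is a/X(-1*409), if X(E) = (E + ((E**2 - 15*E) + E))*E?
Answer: -265104/35296291 ≈ -0.0075108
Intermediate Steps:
X(E) = E*(E**2 - 13*E) (X(E) = (E + (E**2 - 14*E))*E = (E**2 - 13*E)*E = E*(E**2 - 13*E))
a/X(-1*409) = 530208/(((-1*409)**2*(-13 - 1*409))) = 530208/(((-409)**2*(-13 - 409))) = 530208/((167281*(-422))) = 530208/(-70592582) = 530208*(-1/70592582) = -265104/35296291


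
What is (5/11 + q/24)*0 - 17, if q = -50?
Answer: -17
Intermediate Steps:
(5/11 + q/24)*0 - 17 = (5/11 - 50/24)*0 - 17 = (5*(1/11) - 50*1/24)*0 - 17 = (5/11 - 25/12)*0 - 17 = -215/132*0 - 17 = 0 - 17 = -17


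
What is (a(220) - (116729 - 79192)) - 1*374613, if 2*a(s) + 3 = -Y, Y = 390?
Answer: -824693/2 ≈ -4.1235e+5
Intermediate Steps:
a(s) = -393/2 (a(s) = -3/2 + (-1*390)/2 = -3/2 + (½)*(-390) = -3/2 - 195 = -393/2)
(a(220) - (116729 - 79192)) - 1*374613 = (-393/2 - (116729 - 79192)) - 1*374613 = (-393/2 - 1*37537) - 374613 = (-393/2 - 37537) - 374613 = -75467/2 - 374613 = -824693/2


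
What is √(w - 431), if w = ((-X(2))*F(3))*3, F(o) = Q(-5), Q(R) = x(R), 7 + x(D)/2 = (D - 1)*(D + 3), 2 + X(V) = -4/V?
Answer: I*√311 ≈ 17.635*I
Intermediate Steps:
X(V) = -2 - 4/V
x(D) = -14 + 2*(-1 + D)*(3 + D) (x(D) = -14 + 2*((D - 1)*(D + 3)) = -14 + 2*((-1 + D)*(3 + D)) = -14 + 2*(-1 + D)*(3 + D))
Q(R) = -20 + 2*R² + 4*R
F(o) = 10 (F(o) = -20 + 2*(-5)² + 4*(-5) = -20 + 2*25 - 20 = -20 + 50 - 20 = 10)
w = 120 (w = (-(-2 - 4/2)*10)*3 = (-(-2 - 4*½)*10)*3 = (-(-2 - 2)*10)*3 = (-1*(-4)*10)*3 = (4*10)*3 = 40*3 = 120)
√(w - 431) = √(120 - 431) = √(-311) = I*√311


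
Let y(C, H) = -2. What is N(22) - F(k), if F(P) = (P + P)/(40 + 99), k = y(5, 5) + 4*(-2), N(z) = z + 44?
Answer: 9194/139 ≈ 66.144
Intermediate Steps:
N(z) = 44 + z
k = -10 (k = -2 + 4*(-2) = -2 - 8 = -10)
F(P) = 2*P/139 (F(P) = (2*P)/139 = (2*P)*(1/139) = 2*P/139)
N(22) - F(k) = (44 + 22) - 2*(-10)/139 = 66 - 1*(-20/139) = 66 + 20/139 = 9194/139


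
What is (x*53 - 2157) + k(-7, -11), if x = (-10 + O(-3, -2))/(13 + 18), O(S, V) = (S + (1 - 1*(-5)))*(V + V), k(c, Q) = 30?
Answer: -67103/31 ≈ -2164.6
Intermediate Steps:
O(S, V) = 2*V*(6 + S) (O(S, V) = (S + (1 + 5))*(2*V) = (S + 6)*(2*V) = (6 + S)*(2*V) = 2*V*(6 + S))
x = -22/31 (x = (-10 + 2*(-2)*(6 - 3))/(13 + 18) = (-10 + 2*(-2)*3)/31 = (-10 - 12)*(1/31) = -22*1/31 = -22/31 ≈ -0.70968)
(x*53 - 2157) + k(-7, -11) = (-22/31*53 - 2157) + 30 = (-1166/31 - 2157) + 30 = -68033/31 + 30 = -67103/31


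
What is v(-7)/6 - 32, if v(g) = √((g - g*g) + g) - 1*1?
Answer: -193/6 + I*√7/2 ≈ -32.167 + 1.3229*I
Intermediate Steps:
v(g) = -1 + √(-g² + 2*g) (v(g) = √((g - g²) + g) - 1 = √(-g² + 2*g) - 1 = -1 + √(-g² + 2*g))
v(-7)/6 - 32 = (-1 + √(-7*(2 - 1*(-7))))/6 - 32 = (-1 + √(-7*(2 + 7)))*(⅙) - 32 = (-1 + √(-7*9))*(⅙) - 32 = (-1 + √(-63))*(⅙) - 32 = (-1 + 3*I*√7)*(⅙) - 32 = (-⅙ + I*√7/2) - 32 = -193/6 + I*√7/2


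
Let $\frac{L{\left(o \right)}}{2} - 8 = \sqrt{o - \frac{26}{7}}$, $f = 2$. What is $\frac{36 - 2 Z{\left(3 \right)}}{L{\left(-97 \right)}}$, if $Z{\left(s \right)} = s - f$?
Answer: $\frac{952}{1153} - \frac{17 i \sqrt{4935}}{1153} \approx 0.82567 - 1.0358 i$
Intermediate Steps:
$Z{\left(s \right)} = -2 + s$ ($Z{\left(s \right)} = s - 2 = -2 + s$)
$L{\left(o \right)} = 16 + 2 \sqrt{- \frac{26}{7} + o}$ ($L{\left(o \right)} = 16 + 2 \sqrt{o - \frac{26}{7}} = 16 + 2 \sqrt{- \frac{26}{7} + o}$)
$\frac{36 - 2 Z{\left(3 \right)}}{L{\left(-97 \right)}} = \frac{36 - 2 \left(-2 + 3\right)}{16 + \frac{2 \sqrt{-182 + 49 \left(-97\right)}}{7}} = \frac{36 - 2}{16 + \frac{2 \sqrt{-182 - 4753}}{7}} = \frac{36 - 2}{16 + \frac{2 \sqrt{-4935}}{7}} = \frac{34}{16 + \frac{2 i \sqrt{4935}}{7}}$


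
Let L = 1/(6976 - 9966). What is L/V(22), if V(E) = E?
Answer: -1/65780 ≈ -1.5202e-5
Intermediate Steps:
L = -1/2990 (L = 1/(-2990) = -1/2990 ≈ -0.00033445)
L/V(22) = -1/2990/22 = -1/2990*1/22 = -1/65780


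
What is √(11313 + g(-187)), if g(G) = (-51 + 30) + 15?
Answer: √11307 ≈ 106.33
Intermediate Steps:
g(G) = -6 (g(G) = -21 + 15 = -6)
√(11313 + g(-187)) = √(11313 - 6) = √11307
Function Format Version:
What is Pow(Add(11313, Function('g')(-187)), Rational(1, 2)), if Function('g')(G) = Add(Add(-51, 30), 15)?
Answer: Pow(11307, Rational(1, 2)) ≈ 106.33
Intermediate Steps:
Function('g')(G) = -6 (Function('g')(G) = Add(-21, 15) = -6)
Pow(Add(11313, Function('g')(-187)), Rational(1, 2)) = Pow(Add(11313, -6), Rational(1, 2)) = Pow(11307, Rational(1, 2))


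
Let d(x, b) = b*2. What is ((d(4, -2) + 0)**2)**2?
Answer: 256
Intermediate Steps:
d(x, b) = 2*b
((d(4, -2) + 0)**2)**2 = ((2*(-2) + 0)**2)**2 = ((-4 + 0)**2)**2 = ((-4)**2)**2 = 16**2 = 256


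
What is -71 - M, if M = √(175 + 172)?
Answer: -71 - √347 ≈ -89.628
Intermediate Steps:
M = √347 ≈ 18.628
-71 - M = -71 - √347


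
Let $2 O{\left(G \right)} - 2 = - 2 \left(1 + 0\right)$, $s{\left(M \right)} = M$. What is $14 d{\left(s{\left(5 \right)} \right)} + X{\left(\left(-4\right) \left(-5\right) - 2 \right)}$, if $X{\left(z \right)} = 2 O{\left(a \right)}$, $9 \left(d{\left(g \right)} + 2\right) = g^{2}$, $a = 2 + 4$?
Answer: $\frac{98}{9} \approx 10.889$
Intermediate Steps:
$a = 6$
$d{\left(g \right)} = -2 + \frac{g^{2}}{9}$
$O{\left(G \right)} = 0$ ($O{\left(G \right)} = 1 + \frac{\left(-2\right) \left(1 + 0\right)}{2} = 1 + \frac{\left(-2\right) 1}{2} = 1 + \frac{1}{2} \left(-2\right) = 1 - 1 = 0$)
$X{\left(z \right)} = 0$ ($X{\left(z \right)} = 2 \cdot 0 = 0$)
$14 d{\left(s{\left(5 \right)} \right)} + X{\left(\left(-4\right) \left(-5\right) - 2 \right)} = 14 \left(-2 + \frac{5^{2}}{9}\right) + 0 = 14 \left(-2 + \frac{1}{9} \cdot 25\right) + 0 = 14 \left(-2 + \frac{25}{9}\right) + 0 = 14 \cdot \frac{7}{9} + 0 = \frac{98}{9} + 0 = \frac{98}{9}$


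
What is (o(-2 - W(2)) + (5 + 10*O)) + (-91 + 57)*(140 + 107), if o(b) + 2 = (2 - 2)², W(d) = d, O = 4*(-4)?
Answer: -8555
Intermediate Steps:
O = -16
o(b) = -2 (o(b) = -2 + (2 - 2)² = -2 + 0² = -2 + 0 = -2)
(o(-2 - W(2)) + (5 + 10*O)) + (-91 + 57)*(140 + 107) = (-2 + (5 + 10*(-16))) + (-91 + 57)*(140 + 107) = (-2 + (5 - 160)) - 34*247 = (-2 - 155) - 8398 = -157 - 8398 = -8555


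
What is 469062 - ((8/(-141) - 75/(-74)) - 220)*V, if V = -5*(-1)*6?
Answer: 827126303/1739 ≈ 4.7563e+5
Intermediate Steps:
V = 30 (V = 5*6 = 30)
469062 - ((8/(-141) - 75/(-74)) - 220)*V = 469062 - ((8/(-141) - 75/(-74)) - 220)*30 = 469062 - ((8*(-1/141) - 75*(-1/74)) - 220)*30 = 469062 - ((-8/141 + 75/74) - 220)*30 = 469062 - (9983/10434 - 220)*30 = 469062 - (-2285497)*30/10434 = 469062 - 1*(-11427485/1739) = 469062 + 11427485/1739 = 827126303/1739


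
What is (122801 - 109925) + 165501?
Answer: 178377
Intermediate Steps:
(122801 - 109925) + 165501 = 12876 + 165501 = 178377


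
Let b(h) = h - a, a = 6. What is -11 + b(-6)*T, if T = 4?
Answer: -59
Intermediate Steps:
b(h) = -6 + h (b(h) = h - 1*6 = h - 6 = -6 + h)
-11 + b(-6)*T = -11 + (-6 - 6)*4 = -11 - 12*4 = -11 - 48 = -59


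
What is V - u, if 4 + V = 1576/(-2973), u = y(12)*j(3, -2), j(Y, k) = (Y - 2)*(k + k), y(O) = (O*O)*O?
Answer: 20535908/2973 ≈ 6907.5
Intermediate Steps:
y(O) = O³ (y(O) = O²*O = O³)
j(Y, k) = 2*k*(-2 + Y) (j(Y, k) = (-2 + Y)*(2*k) = 2*k*(-2 + Y))
u = -6912 (u = 12³*(2*(-2)*(-2 + 3)) = 1728*(2*(-2)*1) = 1728*(-4) = -6912)
V = -13468/2973 (V = -4 + 1576/(-2973) = -4 + 1576*(-1/2973) = -4 - 1576/2973 = -13468/2973 ≈ -4.5301)
V - u = -13468/2973 - 1*(-6912) = -13468/2973 + 6912 = 20535908/2973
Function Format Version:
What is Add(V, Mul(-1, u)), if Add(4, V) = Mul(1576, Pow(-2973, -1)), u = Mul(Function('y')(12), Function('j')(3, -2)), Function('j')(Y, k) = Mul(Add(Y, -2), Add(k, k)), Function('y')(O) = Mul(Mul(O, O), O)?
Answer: Rational(20535908, 2973) ≈ 6907.5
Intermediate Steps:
Function('y')(O) = Pow(O, 3) (Function('y')(O) = Mul(Pow(O, 2), O) = Pow(O, 3))
Function('j')(Y, k) = Mul(2, k, Add(-2, Y)) (Function('j')(Y, k) = Mul(Add(-2, Y), Mul(2, k)) = Mul(2, k, Add(-2, Y)))
u = -6912 (u = Mul(Pow(12, 3), Mul(2, -2, Add(-2, 3))) = Mul(1728, Mul(2, -2, 1)) = Mul(1728, -4) = -6912)
V = Rational(-13468, 2973) (V = Add(-4, Mul(1576, Pow(-2973, -1))) = Add(-4, Mul(1576, Rational(-1, 2973))) = Add(-4, Rational(-1576, 2973)) = Rational(-13468, 2973) ≈ -4.5301)
Add(V, Mul(-1, u)) = Add(Rational(-13468, 2973), Mul(-1, -6912)) = Add(Rational(-13468, 2973), 6912) = Rational(20535908, 2973)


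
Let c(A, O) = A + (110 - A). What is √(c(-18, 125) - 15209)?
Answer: I*√15099 ≈ 122.88*I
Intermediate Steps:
c(A, O) = 110
√(c(-18, 125) - 15209) = √(110 - 15209) = √(-15099) = I*√15099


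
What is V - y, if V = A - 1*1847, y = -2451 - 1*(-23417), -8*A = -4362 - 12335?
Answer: -165807/8 ≈ -20726.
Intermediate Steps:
A = 16697/8 (A = -(-4362 - 12335)/8 = -⅛*(-16697) = 16697/8 ≈ 2087.1)
y = 20966 (y = -2451 + 23417 = 20966)
V = 1921/8 (V = 16697/8 - 1*1847 = 16697/8 - 1847 = 1921/8 ≈ 240.13)
V - y = 1921/8 - 1*20966 = 1921/8 - 20966 = -165807/8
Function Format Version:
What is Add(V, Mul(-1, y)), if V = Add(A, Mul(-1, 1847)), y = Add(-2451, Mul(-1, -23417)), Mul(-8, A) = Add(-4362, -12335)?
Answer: Rational(-165807, 8) ≈ -20726.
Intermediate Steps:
A = Rational(16697, 8) (A = Mul(Rational(-1, 8), Add(-4362, -12335)) = Mul(Rational(-1, 8), -16697) = Rational(16697, 8) ≈ 2087.1)
y = 20966 (y = Add(-2451, 23417) = 20966)
V = Rational(1921, 8) (V = Add(Rational(16697, 8), Mul(-1, 1847)) = Add(Rational(16697, 8), -1847) = Rational(1921, 8) ≈ 240.13)
Add(V, Mul(-1, y)) = Add(Rational(1921, 8), Mul(-1, 20966)) = Add(Rational(1921, 8), -20966) = Rational(-165807, 8)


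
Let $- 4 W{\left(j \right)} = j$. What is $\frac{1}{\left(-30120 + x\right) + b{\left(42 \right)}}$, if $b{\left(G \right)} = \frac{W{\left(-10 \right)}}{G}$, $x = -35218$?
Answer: $- \frac{84}{5488387} \approx -1.5305 \cdot 10^{-5}$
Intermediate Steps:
$W{\left(j \right)} = - \frac{j}{4}$
$b{\left(G \right)} = \frac{5}{2 G}$ ($b{\left(G \right)} = \frac{\left(- \frac{1}{4}\right) \left(-10\right)}{G} = \frac{5}{2 G}$)
$\frac{1}{\left(-30120 + x\right) + b{\left(42 \right)}} = \frac{1}{\left(-30120 - 35218\right) + \frac{5}{2 \cdot 42}} = \frac{1}{-65338 + \frac{5}{2} \cdot \frac{1}{42}} = \frac{1}{-65338 + \frac{5}{84}} = \frac{1}{- \frac{5488387}{84}} = - \frac{84}{5488387}$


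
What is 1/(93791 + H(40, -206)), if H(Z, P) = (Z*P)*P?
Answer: 1/1791231 ≈ 5.5828e-7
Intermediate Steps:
H(Z, P) = Z*P² (H(Z, P) = (P*Z)*P = Z*P²)
1/(93791 + H(40, -206)) = 1/(93791 + 40*(-206)²) = 1/(93791 + 40*42436) = 1/(93791 + 1697440) = 1/1791231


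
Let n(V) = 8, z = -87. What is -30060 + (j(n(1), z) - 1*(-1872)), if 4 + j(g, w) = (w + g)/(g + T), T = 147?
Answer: -4369839/155 ≈ -28193.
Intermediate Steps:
j(g, w) = -4 + (g + w)/(147 + g) (j(g, w) = -4 + (w + g)/(g + 147) = -4 + (g + w)/(147 + g))
-30060 + (j(n(1), z) - 1*(-1872)) = -30060 + ((-588 - 87 - 3*8)/(147 + 8) - 1*(-1872)) = -30060 + ((-588 - 87 - 24)/155 + 1872) = -30060 + ((1/155)*(-699) + 1872) = -30060 + (-699/155 + 1872) = -30060 + 289461/155 = -4369839/155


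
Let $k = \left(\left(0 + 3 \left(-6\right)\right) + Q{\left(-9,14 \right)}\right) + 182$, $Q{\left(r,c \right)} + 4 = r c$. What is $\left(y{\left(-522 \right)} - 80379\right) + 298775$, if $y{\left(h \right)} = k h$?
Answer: $200648$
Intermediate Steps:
$Q{\left(r,c \right)} = -4 + c r$ ($Q{\left(r,c \right)} = -4 + r c = -4 + c r$)
$k = 34$ ($k = \left(\left(0 + 3 \left(-6\right)\right) + \left(-4 + 14 \left(-9\right)\right)\right) + 182 = \left(\left(0 - 18\right) - 130\right) + 182 = \left(-18 - 130\right) + 182 = -148 + 182 = 34$)
$y{\left(h \right)} = 34 h$
$\left(y{\left(-522 \right)} - 80379\right) + 298775 = \left(34 \left(-522\right) - 80379\right) + 298775 = \left(-17748 - 80379\right) + 298775 = -98127 + 298775 = 200648$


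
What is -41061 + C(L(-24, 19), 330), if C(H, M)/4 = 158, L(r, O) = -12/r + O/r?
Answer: -40429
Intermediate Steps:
C(H, M) = 632 (C(H, M) = 4*158 = 632)
-41061 + C(L(-24, 19), 330) = -41061 + 632 = -40429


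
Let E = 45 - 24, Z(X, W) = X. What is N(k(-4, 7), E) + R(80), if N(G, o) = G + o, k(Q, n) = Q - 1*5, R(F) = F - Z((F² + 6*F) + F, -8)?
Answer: -6868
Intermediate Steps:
R(F) = -F² - 6*F (R(F) = F - ((F² + 6*F) + F) = F - (F² + 7*F) = F + (-F² - 7*F) = -F² - 6*F)
k(Q, n) = -5 + Q (k(Q, n) = Q - 5 = -5 + Q)
E = 21
N(k(-4, 7), E) + R(80) = ((-5 - 4) + 21) + 80*(-6 - 1*80) = (-9 + 21) + 80*(-6 - 80) = 12 + 80*(-86) = 12 - 6880 = -6868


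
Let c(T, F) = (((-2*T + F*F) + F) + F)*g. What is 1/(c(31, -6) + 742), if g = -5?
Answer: 1/932 ≈ 0.0010730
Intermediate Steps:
c(T, F) = -10*F - 5*F**2 + 10*T (c(T, F) = (((-2*T + F*F) + F) + F)*(-5) = (((-2*T + F**2) + F) + F)*(-5) = (((F**2 - 2*T) + F) + F)*(-5) = ((F + F**2 - 2*T) + F)*(-5) = (F**2 - 2*T + 2*F)*(-5) = -10*F - 5*F**2 + 10*T)
1/(c(31, -6) + 742) = 1/((-10*(-6) - 5*(-6)**2 + 10*31) + 742) = 1/((60 - 5*36 + 310) + 742) = 1/((60 - 180 + 310) + 742) = 1/(190 + 742) = 1/932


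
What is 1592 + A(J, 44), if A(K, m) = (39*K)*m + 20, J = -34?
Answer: -56732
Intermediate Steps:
A(K, m) = 20 + 39*K*m (A(K, m) = 39*K*m + 20 = 20 + 39*K*m)
1592 + A(J, 44) = 1592 + (20 + 39*(-34)*44) = 1592 + (20 - 58344) = 1592 - 58324 = -56732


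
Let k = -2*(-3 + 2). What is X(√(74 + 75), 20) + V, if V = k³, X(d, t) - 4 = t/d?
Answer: 12 + 20*√149/149 ≈ 13.638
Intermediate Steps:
X(d, t) = 4 + t/d
k = 2 (k = -2*(-1) = 2)
V = 8 (V = 2³ = 8)
X(√(74 + 75), 20) + V = (4 + 20/(√(74 + 75))) + 8 = (4 + 20/(√149)) + 8 = (4 + 20*(√149/149)) + 8 = (4 + 20*√149/149) + 8 = 12 + 20*√149/149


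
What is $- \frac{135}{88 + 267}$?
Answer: $- \frac{27}{71} \approx -0.38028$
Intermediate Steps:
$- \frac{135}{88 + 267} = - \frac{135}{355} = \left(-135\right) \frac{1}{355} = - \frac{27}{71}$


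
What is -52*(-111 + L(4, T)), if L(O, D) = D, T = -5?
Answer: 6032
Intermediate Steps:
-52*(-111 + L(4, T)) = -52*(-111 - 5) = -52*(-116) = 6032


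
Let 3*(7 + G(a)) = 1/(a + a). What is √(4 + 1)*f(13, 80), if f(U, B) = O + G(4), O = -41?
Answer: -1151*√5/24 ≈ -107.24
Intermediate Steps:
G(a) = -7 + 1/(6*a) (G(a) = -7 + 1/(3*(a + a)) = -7 + 1/(3*((2*a))) = -7 + (1/(2*a))/3 = -7 + 1/(6*a))
f(U, B) = -1151/24 (f(U, B) = -41 + (-7 + (⅙)/4) = -41 + (-7 + (⅙)*(¼)) = -41 + (-7 + 1/24) = -41 - 167/24 = -1151/24)
√(4 + 1)*f(13, 80) = √(4 + 1)*(-1151/24) = √5*(-1151/24) = -1151*√5/24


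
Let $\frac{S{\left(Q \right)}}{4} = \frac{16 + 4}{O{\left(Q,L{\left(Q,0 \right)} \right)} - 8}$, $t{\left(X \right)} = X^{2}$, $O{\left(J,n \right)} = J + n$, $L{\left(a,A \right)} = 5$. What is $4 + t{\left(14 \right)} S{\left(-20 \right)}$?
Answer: $- \frac{15588}{23} \approx -677.74$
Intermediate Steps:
$S{\left(Q \right)} = \frac{80}{-3 + Q}$ ($S{\left(Q \right)} = 4 \frac{16 + 4}{\left(Q + 5\right) - 8} = 4 \frac{20}{\left(5 + Q\right) - 8} = 4 \frac{20}{-3 + Q} = \frac{80}{-3 + Q}$)
$4 + t{\left(14 \right)} S{\left(-20 \right)} = 4 + 14^{2} \frac{80}{-3 - 20} = 4 + 196 \frac{80}{-23} = 4 + 196 \cdot 80 \left(- \frac{1}{23}\right) = 4 + 196 \left(- \frac{80}{23}\right) = 4 - \frac{15680}{23} = - \frac{15588}{23}$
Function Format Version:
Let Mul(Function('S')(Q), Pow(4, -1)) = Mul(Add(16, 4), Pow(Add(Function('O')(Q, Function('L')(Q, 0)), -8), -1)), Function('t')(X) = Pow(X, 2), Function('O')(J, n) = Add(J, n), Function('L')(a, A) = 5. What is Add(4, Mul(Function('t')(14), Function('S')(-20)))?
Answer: Rational(-15588, 23) ≈ -677.74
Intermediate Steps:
Function('S')(Q) = Mul(80, Pow(Add(-3, Q), -1)) (Function('S')(Q) = Mul(4, Mul(Add(16, 4), Pow(Add(Add(Q, 5), -8), -1))) = Mul(4, Mul(20, Pow(Add(Add(5, Q), -8), -1))) = Mul(4, Mul(20, Pow(Add(-3, Q), -1))) = Mul(80, Pow(Add(-3, Q), -1)))
Add(4, Mul(Function('t')(14), Function('S')(-20))) = Add(4, Mul(Pow(14, 2), Mul(80, Pow(Add(-3, -20), -1)))) = Add(4, Mul(196, Mul(80, Pow(-23, -1)))) = Add(4, Mul(196, Mul(80, Rational(-1, 23)))) = Add(4, Mul(196, Rational(-80, 23))) = Add(4, Rational(-15680, 23)) = Rational(-15588, 23)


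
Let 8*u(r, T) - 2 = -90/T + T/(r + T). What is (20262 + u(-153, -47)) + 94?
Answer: 1530810209/75200 ≈ 20357.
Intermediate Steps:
u(r, T) = ¼ - 45/(4*T) + T/(8*(T + r)) (u(r, T) = ¼ + (-90/T + T/(r + T))/8 = ¼ + (-90/T + T/(T + r))/8 = ¼ + (-45/(4*T) + T/(8*(T + r))) = ¼ - 45/(4*T) + T/(8*(T + r)))
(20262 + u(-153, -47)) + 94 = (20262 + (⅛)*(-90*(-47) - 90*(-153) + 3*(-47)² + 2*(-47)*(-153))/(-47*(-47 - 153))) + 94 = (20262 + (⅛)*(-1/47)*(4230 + 13770 + 3*2209 + 14382)/(-200)) + 94 = (20262 + (⅛)*(-1/47)*(-1/200)*(4230 + 13770 + 6627 + 14382)) + 94 = (20262 + (⅛)*(-1/47)*(-1/200)*39009) + 94 = (20262 + 39009/75200) + 94 = 1523741409/75200 + 94 = 1530810209/75200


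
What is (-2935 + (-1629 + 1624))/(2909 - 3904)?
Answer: 588/199 ≈ 2.9548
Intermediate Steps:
(-2935 + (-1629 + 1624))/(2909 - 3904) = (-2935 - 5)/(-995) = -2940*(-1/995) = 588/199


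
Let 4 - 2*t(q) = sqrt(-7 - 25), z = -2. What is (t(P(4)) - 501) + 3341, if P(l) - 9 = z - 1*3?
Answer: 2842 - 2*I*sqrt(2) ≈ 2842.0 - 2.8284*I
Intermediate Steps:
P(l) = 4 (P(l) = 9 + (-2 - 1*3) = 9 + (-2 - 3) = 9 - 5 = 4)
t(q) = 2 - 2*I*sqrt(2) (t(q) = 2 - sqrt(-7 - 25)/2 = 2 - 2*I*sqrt(2))
(t(P(4)) - 501) + 3341 = ((2 - 2*I*sqrt(2)) - 501) + 3341 = (-499 - 2*I*sqrt(2)) + 3341 = 2842 - 2*I*sqrt(2)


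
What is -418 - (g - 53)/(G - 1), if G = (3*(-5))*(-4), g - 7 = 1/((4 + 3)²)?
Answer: -1206185/2891 ≈ -417.22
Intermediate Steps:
g = 344/49 (g = 7 + 1/((4 + 3)²) = 7 + 1/(7²) = 7 + 1/49 = 344/49 ≈ 7.0204)
G = 60 (G = -15*(-4) = 60)
-418 - (g - 53)/(G - 1) = -418 - (344/49 - 53)/(60 - 1) = -418 - (-2253)/(49*59) = -418 - 1*(-2253/2891) = -418 + 2253/2891 = -1206185/2891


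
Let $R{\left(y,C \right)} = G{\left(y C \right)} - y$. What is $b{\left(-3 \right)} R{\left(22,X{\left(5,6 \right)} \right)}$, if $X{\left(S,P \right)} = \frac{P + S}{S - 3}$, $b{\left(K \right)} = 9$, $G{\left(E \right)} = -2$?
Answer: $-216$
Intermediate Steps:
$X{\left(S,P \right)} = \frac{P + S}{-3 + S}$
$R{\left(y,C \right)} = -2 - y$
$b{\left(-3 \right)} R{\left(22,X{\left(5,6 \right)} \right)} = 9 \left(-2 - 22\right) = 9 \left(-24\right) = -216$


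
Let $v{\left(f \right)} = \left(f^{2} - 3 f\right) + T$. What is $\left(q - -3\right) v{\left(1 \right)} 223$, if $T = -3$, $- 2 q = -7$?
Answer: $- \frac{14495}{2} \approx -7247.5$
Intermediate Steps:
$q = \frac{7}{2}$ ($q = \left(- \frac{1}{2}\right) \left(-7\right) = \frac{7}{2} \approx 3.5$)
$v{\left(f \right)} = -3 + f^{2} - 3 f$ ($v{\left(f \right)} = \left(f^{2} - 3 f\right) - 3 = -3 + f^{2} - 3 f$)
$\left(q - -3\right) v{\left(1 \right)} 223 = \left(\frac{7}{2} - -3\right) \left(-3 + 1^{2} - 3\right) 223 = \left(\frac{7}{2} + 3\right) \left(-3 + 1 - 3\right) 223 = \frac{13}{2} \left(-5\right) 223 = \left(- \frac{65}{2}\right) 223 = - \frac{14495}{2}$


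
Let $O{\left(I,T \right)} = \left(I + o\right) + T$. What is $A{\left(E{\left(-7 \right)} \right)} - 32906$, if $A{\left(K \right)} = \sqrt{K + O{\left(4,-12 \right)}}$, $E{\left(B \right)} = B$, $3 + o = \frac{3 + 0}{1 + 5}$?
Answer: $-32906 + \frac{i \sqrt{70}}{2} \approx -32906.0 + 4.1833 i$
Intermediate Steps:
$o = - \frac{5}{2}$ ($o = -3 + \frac{3 + 0}{1 + 5} = -3 + \frac{3}{6} = -3 + 3 \cdot \frac{1}{6} = -3 + \frac{1}{2} = - \frac{5}{2} \approx -2.5$)
$O{\left(I,T \right)} = - \frac{5}{2} + I + T$ ($O{\left(I,T \right)} = \left(I - \frac{5}{2}\right) + T = \left(- \frac{5}{2} + I\right) + T = - \frac{5}{2} + I + T$)
$A{\left(K \right)} = \sqrt{- \frac{21}{2} + K}$ ($A{\left(K \right)} = \sqrt{K - \frac{21}{2}} = \sqrt{- \frac{21}{2} + K}$)
$A{\left(E{\left(-7 \right)} \right)} - 32906 = \frac{\sqrt{-42 + 4 \left(-7\right)}}{2} - 32906 = \frac{\sqrt{-42 - 28}}{2} - 32906 = \frac{\sqrt{-70}}{2} - 32906 = \frac{i \sqrt{70}}{2} - 32906 = -32906 + \frac{i \sqrt{70}}{2}$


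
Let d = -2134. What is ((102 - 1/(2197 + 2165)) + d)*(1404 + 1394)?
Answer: -12400155415/2181 ≈ -5.6855e+6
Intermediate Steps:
((102 - 1/(2197 + 2165)) + d)*(1404 + 1394) = ((102 - 1/(2197 + 2165)) - 2134)*(1404 + 1394) = ((102 - 1/4362) - 2134)*2798 = (444923/4362 - 2134)*2798 = -8863585/4362*2798 = -12400155415/2181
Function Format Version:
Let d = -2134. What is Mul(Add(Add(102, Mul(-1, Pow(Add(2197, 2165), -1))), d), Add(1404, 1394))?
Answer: Rational(-12400155415, 2181) ≈ -5.6855e+6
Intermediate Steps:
Mul(Add(Add(102, Mul(-1, Pow(Add(2197, 2165), -1))), d), Add(1404, 1394)) = Mul(Add(Add(102, Mul(-1, Pow(Add(2197, 2165), -1))), -2134), Add(1404, 1394)) = Mul(Add(Add(102, Mul(-1, Pow(4362, -1))), -2134), 2798) = Mul(Add(Add(102, Mul(-1, Rational(1, 4362))), -2134), 2798) = Mul(Add(Add(102, Rational(-1, 4362)), -2134), 2798) = Mul(Add(Rational(444923, 4362), -2134), 2798) = Mul(Rational(-8863585, 4362), 2798) = Rational(-12400155415, 2181)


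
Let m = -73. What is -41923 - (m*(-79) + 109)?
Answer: -47799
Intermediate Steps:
-41923 - (m*(-79) + 109) = -41923 - (-73*(-79) + 109) = -41923 - (5767 + 109) = -41923 - 1*5876 = -41923 - 5876 = -47799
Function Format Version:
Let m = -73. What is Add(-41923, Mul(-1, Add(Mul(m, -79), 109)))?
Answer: -47799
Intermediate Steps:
Add(-41923, Mul(-1, Add(Mul(m, -79), 109))) = Add(-41923, Mul(-1, Add(Mul(-73, -79), 109))) = Add(-41923, Mul(-1, Add(5767, 109))) = Add(-41923, Mul(-1, 5876)) = Add(-41923, -5876) = -47799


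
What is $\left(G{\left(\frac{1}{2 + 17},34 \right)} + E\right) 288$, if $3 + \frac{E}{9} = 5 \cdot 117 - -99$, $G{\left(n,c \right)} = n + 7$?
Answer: $\frac{33576480}{19} \approx 1.7672 \cdot 10^{6}$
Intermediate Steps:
$G{\left(n,c \right)} = 7 + n$
$E = 6129$ ($E = -27 + 9 \left(5 \cdot 117 - -99\right) = -27 + 9 \left(585 + 99\right) = -27 + 9 \cdot 684 = -27 + 6156 = 6129$)
$\left(G{\left(\frac{1}{2 + 17},34 \right)} + E\right) 288 = \left(\left(7 + \frac{1}{2 + 17}\right) + 6129\right) 288 = \left(\left(7 + \frac{1}{19}\right) + 6129\right) 288 = \left(\frac{134}{19} + 6129\right) 288 = \frac{116585}{19} \cdot 288 = \frac{33576480}{19}$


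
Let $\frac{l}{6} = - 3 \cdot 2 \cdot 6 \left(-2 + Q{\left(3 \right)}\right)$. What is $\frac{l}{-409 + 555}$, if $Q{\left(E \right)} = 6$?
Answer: $- \frac{432}{73} \approx -5.9178$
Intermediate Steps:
$l = -864$ ($l = 6 - 3 \cdot 2 \cdot 6 \left(-2 + 6\right) = 6 \left(-3\right) 12 \cdot 4 = 6 \left(\left(-36\right) 4\right) = 6 \left(-144\right) = -864$)
$\frac{l}{-409 + 555} = \frac{1}{-409 + 555} \left(-864\right) = \frac{1}{146} \left(-864\right) = - \frac{432}{73}$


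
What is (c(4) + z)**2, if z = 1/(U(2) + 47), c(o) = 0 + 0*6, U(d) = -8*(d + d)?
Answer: 1/225 ≈ 0.0044444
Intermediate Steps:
U(d) = -16*d
c(o) = 0 (c(o) = 0 + 0 = 0)
z = 1/15 (z = 1/(-16*2 + 47) = 1/(-32 + 47) = 1/15 ≈ 0.066667)
(c(4) + z)**2 = (0 + 1/15)**2 = (1/15)**2 = 1/225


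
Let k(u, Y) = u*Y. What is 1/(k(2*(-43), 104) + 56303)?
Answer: 1/47359 ≈ 2.1115e-5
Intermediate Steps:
k(u, Y) = Y*u
1/(k(2*(-43), 104) + 56303) = 1/(104*(2*(-43)) + 56303) = 1/(104*(-86) + 56303) = 1/(-8944 + 56303) = 1/47359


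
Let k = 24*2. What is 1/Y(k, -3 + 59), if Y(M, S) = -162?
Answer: -1/162 ≈ -0.0061728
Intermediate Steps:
k = 48
1/Y(k, -3 + 59) = 1/(-162) = -1/162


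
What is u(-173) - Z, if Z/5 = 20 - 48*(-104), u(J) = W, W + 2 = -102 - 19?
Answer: -25183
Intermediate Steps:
W = -123 (W = -2 + (-102 - 19) = -2 - 121 = -123)
u(J) = -123
Z = 25060 (Z = 5*(20 - 48*(-104)) = 5*(20 + 4992) = 5*5012 = 25060)
u(-173) - Z = -123 - 1*25060 = -123 - 25060 = -25183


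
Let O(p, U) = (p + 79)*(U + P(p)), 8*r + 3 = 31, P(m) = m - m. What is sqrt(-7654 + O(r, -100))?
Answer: 4*I*sqrt(994) ≈ 126.11*I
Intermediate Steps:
P(m) = 0
r = 7/2 (r = -3/8 + (1/8)*31 = -3/8 + 31/8 = 7/2 ≈ 3.5000)
O(p, U) = U*(79 + p) (O(p, U) = (p + 79)*(U + 0) = (79 + p)*U = U*(79 + p))
sqrt(-7654 + O(r, -100)) = sqrt(-7654 - 100*(79 + 7/2)) = sqrt(-7654 - 100*165/2) = sqrt(-7654 - 8250) = sqrt(-15904) = 4*I*sqrt(994)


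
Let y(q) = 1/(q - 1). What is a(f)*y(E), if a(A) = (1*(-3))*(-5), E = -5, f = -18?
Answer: -5/2 ≈ -2.5000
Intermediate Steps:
y(q) = 1/(-1 + q)
a(A) = 15 (a(A) = -3*(-5) = 15)
a(f)*y(E) = 15/(-1 - 5) = 15/(-6) = 15*(-⅙) = -5/2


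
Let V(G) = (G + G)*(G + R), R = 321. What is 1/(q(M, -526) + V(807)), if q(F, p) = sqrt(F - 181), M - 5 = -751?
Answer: 202288/368283914599 - I*sqrt(103)/1104851743797 ≈ 5.4927e-7 - 9.1857e-12*I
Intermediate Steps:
M = -746 (M = 5 - 751 = -746)
V(G) = 2*G*(321 + G) (V(G) = (G + G)*(G + 321) = (2*G)*(321 + G) = 2*G*(321 + G))
q(F, p) = sqrt(-181 + F)
1/(q(M, -526) + V(807)) = 1/(sqrt(-181 - 746) + 2*807*(321 + 807)) = 1/(sqrt(-927) + 2*807*1128) = 1/(3*I*sqrt(103) + 1820592) = 1/(1820592 + 3*I*sqrt(103))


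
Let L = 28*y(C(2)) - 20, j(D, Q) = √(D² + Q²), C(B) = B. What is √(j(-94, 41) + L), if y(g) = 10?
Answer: √(260 + √10517) ≈ 19.041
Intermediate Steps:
L = 260 (L = 28*10 - 20 = 280 - 20 = 260)
√(j(-94, 41) + L) = √(√((-94)² + 41²) + 260) = √(√(8836 + 1681) + 260) = √(√10517 + 260) = √(260 + √10517)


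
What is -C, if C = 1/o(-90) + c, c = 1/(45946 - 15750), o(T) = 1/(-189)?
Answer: 5707043/30196 ≈ 189.00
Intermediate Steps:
o(T) = -1/189
c = 1/30196 ≈ 3.3117e-5
C = -5707043/30196 (C = 1/(-1/189) + 1/30196 = -189 + 1/30196 = -5707043/30196 ≈ -189.00)
-C = -1*(-5707043/30196) = 5707043/30196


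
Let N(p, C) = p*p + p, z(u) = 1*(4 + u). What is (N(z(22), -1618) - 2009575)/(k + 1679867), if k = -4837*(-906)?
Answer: -2008873/6062189 ≈ -0.33138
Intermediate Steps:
z(u) = 4 + u
N(p, C) = p + p² (N(p, C) = p² + p = p + p²)
k = 4382322
(N(z(22), -1618) - 2009575)/(k + 1679867) = ((4 + 22)*(1 + (4 + 22)) - 2009575)/(4382322 + 1679867) = (26*(1 + 26) - 2009575)/6062189 = (26*27 - 2009575)*(1/6062189) = (702 - 2009575)*(1/6062189) = -2008873*1/6062189 = -2008873/6062189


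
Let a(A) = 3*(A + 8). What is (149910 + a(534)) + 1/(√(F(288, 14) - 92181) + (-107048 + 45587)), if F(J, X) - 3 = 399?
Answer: 190811418685113/1259182100 - I*√91779/3777546300 ≈ 1.5154e+5 - 8.0198e-8*I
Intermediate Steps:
F(J, X) = 402 (F(J, X) = 3 + 399 = 402)
a(A) = 24 + 3*A (a(A) = 3*(8 + A) = 24 + 3*A)
(149910 + a(534)) + 1/(√(F(288, 14) - 92181) + (-107048 + 45587)) = (149910 + (24 + 3*534)) + 1/(√(402 - 92181) + (-107048 + 45587)) = (149910 + (24 + 1602)) + 1/(√(-91779) - 61461) = (149910 + 1626) + 1/(I*√91779 - 61461) = 151536 + 1/(-61461 + I*√91779)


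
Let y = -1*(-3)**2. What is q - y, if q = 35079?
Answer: 35088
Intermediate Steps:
y = -9 (y = -1*9 = -9)
q - y = 35079 - 1*(-9) = 35079 + 9 = 35088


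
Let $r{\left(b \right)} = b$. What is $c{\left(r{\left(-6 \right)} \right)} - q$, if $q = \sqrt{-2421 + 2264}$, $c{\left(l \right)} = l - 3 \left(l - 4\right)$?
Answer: $24 - i \sqrt{157} \approx 24.0 - 12.53 i$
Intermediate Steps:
$c{\left(l \right)} = 12 - 2 l$ ($c{\left(l \right)} = l - 3 \left(-4 + l\right) = l - \left(-12 + 3 l\right) = 12 - 2 l$)
$q = i \sqrt{157}$ ($q = \sqrt{-157} = i \sqrt{157} \approx 12.53 i$)
$c{\left(r{\left(-6 \right)} \right)} - q = \left(12 - -12\right) - i \sqrt{157} = \left(12 + 12\right) - i \sqrt{157} = 24 - i \sqrt{157}$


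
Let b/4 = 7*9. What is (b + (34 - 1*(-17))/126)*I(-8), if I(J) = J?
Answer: -42404/21 ≈ -2019.2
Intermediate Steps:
b = 252 (b = 4*(7*9) = 4*63 = 252)
(b + (34 - 1*(-17))/126)*I(-8) = (252 + (34 - 1*(-17))/126)*(-8) = (252 + (34 + 17)*(1/126))*(-8) = (252 + 51*(1/126))*(-8) = (252 + 17/42)*(-8) = (10601/42)*(-8) = -42404/21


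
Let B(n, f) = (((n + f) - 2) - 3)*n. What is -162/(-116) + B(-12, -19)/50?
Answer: 14553/1450 ≈ 10.037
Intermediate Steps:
B(n, f) = n*(-5 + f + n) (B(n, f) = (((f + n) - 2) - 3)*n = ((-2 + f + n) - 3)*n = (-5 + f + n)*n = n*(-5 + f + n))
-162/(-116) + B(-12, -19)/50 = -162/(-116) - 12*(-5 - 19 - 12)/50 = -162*(-1/116) - 12*(-36)*(1/50) = 81/58 + 432*(1/50) = 81/58 + 216/25 = 14553/1450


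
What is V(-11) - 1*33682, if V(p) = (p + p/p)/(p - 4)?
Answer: -101044/3 ≈ -33681.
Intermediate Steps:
V(p) = (1 + p)/(-4 + p) (V(p) = (p + 1)/(-4 + p) = (1 + p)/(-4 + p))
V(-11) - 1*33682 = (1 - 11)/(-4 - 11) - 1*33682 = -10/(-15) - 33682 = -1/15*(-10) - 33682 = 2/3 - 33682 = -101044/3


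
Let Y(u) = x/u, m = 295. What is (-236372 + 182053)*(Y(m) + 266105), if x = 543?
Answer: -4264123956242/295 ≈ -1.4455e+10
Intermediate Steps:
Y(u) = 543/u
(-236372 + 182053)*(Y(m) + 266105) = (-236372 + 182053)*(543/295 + 266105) = -54319*(543*(1/295) + 266105) = -54319*(543/295 + 266105) = -54319*78501518/295 = -4264123956242/295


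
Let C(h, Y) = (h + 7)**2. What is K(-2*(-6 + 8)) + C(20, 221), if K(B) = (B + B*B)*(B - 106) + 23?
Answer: -568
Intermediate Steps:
C(h, Y) = (7 + h)**2
K(B) = 23 + (-106 + B)*(B + B**2) (K(B) = (B + B**2)*(-106 + B) + 23 = (-106 + B)*(B + B**2) + 23 = 23 + (-106 + B)*(B + B**2))
K(-2*(-6 + 8)) + C(20, 221) = (23 + (-2*(-6 + 8))**3 - (-212)*(-6 + 8) - 105*4*(-6 + 8)**2) + (7 + 20)**2 = (23 + (-2*2)**3 - (-212)*2 - 105*(-2*2)**2) + 27**2 = (23 + (-4)**3 - 106*(-4) - 105*(-4)**2) + 729 = (23 - 64 + 424 - 105*16) + 729 = (23 - 64 + 424 - 1680) + 729 = -1297 + 729 = -568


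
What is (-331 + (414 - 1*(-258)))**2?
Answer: 116281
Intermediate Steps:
(-331 + (414 - 1*(-258)))**2 = (-331 + (414 + 258))**2 = (-331 + 672)**2 = 341**2 = 116281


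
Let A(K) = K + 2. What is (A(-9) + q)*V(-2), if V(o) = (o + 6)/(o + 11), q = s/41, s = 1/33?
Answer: -37880/12177 ≈ -3.1108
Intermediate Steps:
s = 1/33 ≈ 0.030303
A(K) = 2 + K
q = 1/1353 (q = (1/33)/41 = (1/33)*(1/41) = 1/1353 ≈ 0.00073910)
V(o) = (6 + o)/(11 + o)
(A(-9) + q)*V(-2) = ((2 - 9) + 1/1353)*((6 - 2)/(11 - 2)) = (-7 + 1/1353)*(4/9) = -9470*4/12177 = -9470/1353*4/9 = -37880/12177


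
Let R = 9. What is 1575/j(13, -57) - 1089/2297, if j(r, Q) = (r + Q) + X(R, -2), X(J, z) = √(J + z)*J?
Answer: -160672941/3144593 - 14175*√7/1369 ≈ -78.490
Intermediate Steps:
X(J, z) = J*√(J + z)
j(r, Q) = Q + r + 9*√7 (j(r, Q) = (r + Q) + 9*√(9 - 2) = (Q + r) + 9*√7 = Q + r + 9*√7)
1575/j(13, -57) - 1089/2297 = 1575/(-57 + 13 + 9*√7) - 1089/2297 = 1575/(-44 + 9*√7) - 1089*1/2297 = 1575/(-44 + 9*√7) - 1089/2297 = -1089/2297 + 1575/(-44 + 9*√7)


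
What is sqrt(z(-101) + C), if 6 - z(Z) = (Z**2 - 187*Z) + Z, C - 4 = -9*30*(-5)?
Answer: I*sqrt(27627) ≈ 166.21*I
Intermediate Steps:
C = 1354 (C = 4 - 9*30*(-5) = 4 - 270*(-5) = 4 + 1350 = 1354)
z(Z) = 6 - Z**2 + 186*Z (z(Z) = 6 - ((Z**2 - 187*Z) + Z) = 6 - (Z**2 - 186*Z) = 6 + (-Z**2 + 186*Z) = 6 - Z**2 + 186*Z)
sqrt(z(-101) + C) = sqrt((6 - 1*(-101)**2 + 186*(-101)) + 1354) = sqrt((6 - 1*10201 - 18786) + 1354) = sqrt((6 - 10201 - 18786) + 1354) = sqrt(-28981 + 1354) = sqrt(-27627) = I*sqrt(27627)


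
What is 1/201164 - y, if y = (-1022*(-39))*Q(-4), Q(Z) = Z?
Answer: 32071978849/201164 ≈ 1.5943e+5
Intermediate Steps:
y = -159432 (y = -1022*(-39)*(-4) = 39858*(-4) = -159432)
1/201164 - y = 1/201164 - 1*(-159432) = 1/201164 + 159432 = 32071978849/201164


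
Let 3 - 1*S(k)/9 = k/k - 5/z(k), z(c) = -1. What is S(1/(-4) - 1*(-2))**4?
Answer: 531441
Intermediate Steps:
S(k) = -27 (S(k) = 27 - 9*(k/k - 5/(-1)) = 27 - 9*(1 - 5*(-1)) = 27 - 9*(1 + 5) = 27 - 9*6 = 27 - 54 = -27)
S(1/(-4) - 1*(-2))**4 = (-27)**4 = 531441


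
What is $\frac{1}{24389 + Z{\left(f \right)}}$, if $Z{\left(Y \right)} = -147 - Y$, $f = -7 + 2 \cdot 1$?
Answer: $\frac{1}{24247} \approx 4.1242 \cdot 10^{-5}$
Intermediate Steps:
$f = -5$ ($f = -7 + 2 = -5$)
$\frac{1}{24389 + Z{\left(f \right)}} = \frac{1}{24389 - 142} = \frac{1}{24247}$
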